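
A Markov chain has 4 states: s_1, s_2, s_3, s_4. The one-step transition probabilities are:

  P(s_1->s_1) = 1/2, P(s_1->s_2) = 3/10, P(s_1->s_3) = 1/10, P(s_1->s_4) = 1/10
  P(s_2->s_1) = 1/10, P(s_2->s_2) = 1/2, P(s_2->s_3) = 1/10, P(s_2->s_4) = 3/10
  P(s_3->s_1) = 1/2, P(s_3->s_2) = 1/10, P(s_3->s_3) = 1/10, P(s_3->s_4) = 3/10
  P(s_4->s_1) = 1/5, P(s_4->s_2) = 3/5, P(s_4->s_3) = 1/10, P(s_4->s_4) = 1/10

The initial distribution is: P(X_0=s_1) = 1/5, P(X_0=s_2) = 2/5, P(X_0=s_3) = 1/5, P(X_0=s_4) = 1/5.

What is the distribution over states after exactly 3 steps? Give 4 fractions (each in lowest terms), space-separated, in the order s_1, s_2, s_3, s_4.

Propagating the distribution step by step (d_{t+1} = d_t * P):
d_0 = (s_1=1/5, s_2=2/5, s_3=1/5, s_4=1/5)
  d_1[s_1] = 1/5*1/2 + 2/5*1/10 + 1/5*1/2 + 1/5*1/5 = 7/25
  d_1[s_2] = 1/5*3/10 + 2/5*1/2 + 1/5*1/10 + 1/5*3/5 = 2/5
  d_1[s_3] = 1/5*1/10 + 2/5*1/10 + 1/5*1/10 + 1/5*1/10 = 1/10
  d_1[s_4] = 1/5*1/10 + 2/5*3/10 + 1/5*3/10 + 1/5*1/10 = 11/50
d_1 = (s_1=7/25, s_2=2/5, s_3=1/10, s_4=11/50)
  d_2[s_1] = 7/25*1/2 + 2/5*1/10 + 1/10*1/2 + 11/50*1/5 = 137/500
  d_2[s_2] = 7/25*3/10 + 2/5*1/2 + 1/10*1/10 + 11/50*3/5 = 213/500
  d_2[s_3] = 7/25*1/10 + 2/5*1/10 + 1/10*1/10 + 11/50*1/10 = 1/10
  d_2[s_4] = 7/25*1/10 + 2/5*3/10 + 1/10*3/10 + 11/50*1/10 = 1/5
d_2 = (s_1=137/500, s_2=213/500, s_3=1/10, s_4=1/5)
  d_3[s_1] = 137/500*1/2 + 213/500*1/10 + 1/10*1/2 + 1/5*1/5 = 337/1250
  d_3[s_2] = 137/500*3/10 + 213/500*1/2 + 1/10*1/10 + 1/5*3/5 = 1063/2500
  d_3[s_3] = 137/500*1/10 + 213/500*1/10 + 1/10*1/10 + 1/5*1/10 = 1/10
  d_3[s_4] = 137/500*1/10 + 213/500*3/10 + 1/10*3/10 + 1/5*1/10 = 513/2500
d_3 = (s_1=337/1250, s_2=1063/2500, s_3=1/10, s_4=513/2500)

Answer: 337/1250 1063/2500 1/10 513/2500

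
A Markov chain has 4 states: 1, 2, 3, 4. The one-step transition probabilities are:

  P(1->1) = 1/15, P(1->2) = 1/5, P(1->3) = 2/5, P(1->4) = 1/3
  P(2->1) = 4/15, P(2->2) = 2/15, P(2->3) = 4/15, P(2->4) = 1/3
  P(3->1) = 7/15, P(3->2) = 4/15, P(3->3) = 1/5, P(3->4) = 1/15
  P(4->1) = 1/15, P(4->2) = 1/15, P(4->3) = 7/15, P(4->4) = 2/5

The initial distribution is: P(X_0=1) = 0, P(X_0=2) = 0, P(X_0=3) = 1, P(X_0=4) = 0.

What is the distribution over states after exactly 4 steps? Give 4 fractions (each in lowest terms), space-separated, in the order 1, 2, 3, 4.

Propagating the distribution step by step (d_{t+1} = d_t * P):
d_0 = (1=0, 2=0, 3=1, 4=0)
  d_1[1] = 0*1/15 + 0*4/15 + 1*7/15 + 0*1/15 = 7/15
  d_1[2] = 0*1/5 + 0*2/15 + 1*4/15 + 0*1/15 = 4/15
  d_1[3] = 0*2/5 + 0*4/15 + 1*1/5 + 0*7/15 = 1/5
  d_1[4] = 0*1/3 + 0*1/3 + 1*1/15 + 0*2/5 = 1/15
d_1 = (1=7/15, 2=4/15, 3=1/5, 4=1/15)
  d_2[1] = 7/15*1/15 + 4/15*4/15 + 1/5*7/15 + 1/15*1/15 = 1/5
  d_2[2] = 7/15*1/5 + 4/15*2/15 + 1/5*4/15 + 1/15*1/15 = 14/75
  d_2[3] = 7/15*2/5 + 4/15*4/15 + 1/5*1/5 + 1/15*7/15 = 74/225
  d_2[4] = 7/15*1/3 + 4/15*1/3 + 1/5*1/15 + 1/15*2/5 = 64/225
d_2 = (1=1/5, 2=14/75, 3=74/225, 4=64/225)
  d_3[1] = 1/5*1/15 + 14/75*4/15 + 74/225*7/15 + 64/225*1/15 = 53/225
  d_3[2] = 1/5*1/5 + 14/75*2/15 + 74/225*4/15 + 64/225*1/15 = 193/1125
  d_3[3] = 1/5*2/5 + 14/75*4/15 + 74/225*1/5 + 64/225*7/15 = 1108/3375
  d_3[4] = 1/5*1/3 + 14/75*1/3 + 74/225*1/15 + 64/225*2/5 = 893/3375
d_3 = (1=53/225, 2=193/1125, 3=1108/3375, 4=893/3375)
  d_4[1] = 53/225*1/15 + 193/1125*4/15 + 1108/3375*7/15 + 893/3375*1/15 = 784/3375
  d_4[2] = 53/225*1/5 + 193/1125*2/15 + 1108/3375*4/15 + 893/3375*1/15 = 2956/16875
  d_4[3] = 53/225*2/5 + 193/1125*4/15 + 1108/3375*1/5 + 893/3375*7/15 = 16661/50625
  d_4[4] = 53/225*1/3 + 193/1125*1/3 + 1108/3375*1/15 + 893/3375*2/5 = 13336/50625
d_4 = (1=784/3375, 2=2956/16875, 3=16661/50625, 4=13336/50625)

Answer: 784/3375 2956/16875 16661/50625 13336/50625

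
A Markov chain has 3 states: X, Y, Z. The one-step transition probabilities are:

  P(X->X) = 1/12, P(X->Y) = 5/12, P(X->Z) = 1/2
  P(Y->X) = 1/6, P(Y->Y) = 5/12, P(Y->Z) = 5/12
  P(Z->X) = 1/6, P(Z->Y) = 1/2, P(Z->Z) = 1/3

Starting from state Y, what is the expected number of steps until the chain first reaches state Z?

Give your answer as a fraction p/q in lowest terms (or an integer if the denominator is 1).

Let h_i = expected steps to first reach Z from state i.
Boundary: h_Z = 0.
First-step equations for the other states:
  h_X = 1 + 1/12*h_X + 5/12*h_Y + 1/2*h_Z
  h_Y = 1 + 1/6*h_X + 5/12*h_Y + 5/12*h_Z

Substituting h_Z = 0 and rearranging gives the linear system (I - Q) h = 1:
  [11/12, -5/12] . (h_X, h_Y) = 1
  [-1/6, 7/12] . (h_X, h_Y) = 1

Solving yields:
  h_X = 144/67
  h_Y = 156/67

Starting state is Y, so the expected hitting time is h_Y = 156/67.

Answer: 156/67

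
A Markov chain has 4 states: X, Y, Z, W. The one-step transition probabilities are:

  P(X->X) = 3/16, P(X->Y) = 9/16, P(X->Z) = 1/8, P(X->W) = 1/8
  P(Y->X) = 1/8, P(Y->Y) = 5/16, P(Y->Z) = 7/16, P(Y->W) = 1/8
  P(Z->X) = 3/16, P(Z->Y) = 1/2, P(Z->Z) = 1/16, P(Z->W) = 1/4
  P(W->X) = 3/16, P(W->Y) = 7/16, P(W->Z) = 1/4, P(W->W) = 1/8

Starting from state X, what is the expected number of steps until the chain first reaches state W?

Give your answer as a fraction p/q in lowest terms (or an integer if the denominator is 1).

Answer: 276/43

Derivation:
Let h_i = expected steps to first reach W from state i.
Boundary: h_W = 0.
First-step equations for the other states:
  h_X = 1 + 3/16*h_X + 9/16*h_Y + 1/8*h_Z + 1/8*h_W
  h_Y = 1 + 1/8*h_X + 5/16*h_Y + 7/16*h_Z + 1/8*h_W
  h_Z = 1 + 3/16*h_X + 1/2*h_Y + 1/16*h_Z + 1/4*h_W

Substituting h_W = 0 and rearranging gives the linear system (I - Q) h = 1:
  [13/16, -9/16, -1/8] . (h_X, h_Y, h_Z) = 1
  [-1/8, 11/16, -7/16] . (h_X, h_Y, h_Z) = 1
  [-3/16, -1/2, 15/16] . (h_X, h_Y, h_Z) = 1

Solving yields:
  h_X = 276/43
  h_Y = 268/43
  h_Z = 244/43

Starting state is X, so the expected hitting time is h_X = 276/43.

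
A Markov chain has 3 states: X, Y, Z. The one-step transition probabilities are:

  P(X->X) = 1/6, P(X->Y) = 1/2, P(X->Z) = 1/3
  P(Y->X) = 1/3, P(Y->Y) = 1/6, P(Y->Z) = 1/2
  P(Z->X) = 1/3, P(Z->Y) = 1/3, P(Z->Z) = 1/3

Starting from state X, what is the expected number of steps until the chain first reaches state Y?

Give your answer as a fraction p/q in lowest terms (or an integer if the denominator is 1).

Let h_i = expected steps to first reach Y from state i.
Boundary: h_Y = 0.
First-step equations for the other states:
  h_X = 1 + 1/6*h_X + 1/2*h_Y + 1/3*h_Z
  h_Z = 1 + 1/3*h_X + 1/3*h_Y + 1/3*h_Z

Substituting h_Y = 0 and rearranging gives the linear system (I - Q) h = 1:
  [5/6, -1/3] . (h_X, h_Z) = 1
  [-1/3, 2/3] . (h_X, h_Z) = 1

Solving yields:
  h_X = 9/4
  h_Z = 21/8

Starting state is X, so the expected hitting time is h_X = 9/4.

Answer: 9/4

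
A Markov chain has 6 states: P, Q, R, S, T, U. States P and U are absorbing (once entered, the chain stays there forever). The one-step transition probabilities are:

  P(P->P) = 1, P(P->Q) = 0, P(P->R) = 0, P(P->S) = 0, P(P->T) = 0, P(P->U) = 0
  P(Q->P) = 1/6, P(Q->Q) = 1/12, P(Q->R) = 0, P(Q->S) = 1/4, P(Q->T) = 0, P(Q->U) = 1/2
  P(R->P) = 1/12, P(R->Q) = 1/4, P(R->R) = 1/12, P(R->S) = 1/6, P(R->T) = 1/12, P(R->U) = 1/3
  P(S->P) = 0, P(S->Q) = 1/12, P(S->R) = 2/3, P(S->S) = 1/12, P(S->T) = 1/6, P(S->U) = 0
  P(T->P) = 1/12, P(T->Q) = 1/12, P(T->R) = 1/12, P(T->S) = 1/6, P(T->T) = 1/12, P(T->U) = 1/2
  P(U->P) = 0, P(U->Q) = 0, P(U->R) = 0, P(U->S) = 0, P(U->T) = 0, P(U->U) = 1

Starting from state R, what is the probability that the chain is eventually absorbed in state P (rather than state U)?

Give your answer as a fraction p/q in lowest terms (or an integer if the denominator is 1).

Answer: 184/885

Derivation:
Let a_i = P(absorbed in P | start in state i).
Boundary conditions: a_P = 1, a_U = 0.
For each transient state i, a_i = sum_j P(i->j) * a_j:
  a_Q = 1/6*a_P + 1/12*a_Q + 0*a_R + 1/4*a_S + 0*a_T + 1/2*a_U
  a_R = 1/12*a_P + 1/4*a_Q + 1/12*a_R + 1/6*a_S + 1/12*a_T + 1/3*a_U
  a_S = 0*a_P + 1/12*a_Q + 2/3*a_R + 1/12*a_S + 1/6*a_T + 0*a_U
  a_T = 1/12*a_P + 1/12*a_Q + 1/12*a_R + 1/6*a_S + 1/12*a_T + 1/2*a_U

Substituting a_P = 1 and a_U = 0, rearrange to (I - Q) a = r where r[i] = P(i -> P):
  [11/12, 0, -1/4, 0] . (a_Q, a_R, a_S, a_T) = 1/6
  [-1/4, 11/12, -1/6, -1/12] . (a_Q, a_R, a_S, a_T) = 1/12
  [-1/12, -2/3, 11/12, -1/6] . (a_Q, a_R, a_S, a_T) = 0
  [-1/12, -1/12, -1/6, 11/12] . (a_Q, a_R, a_S, a_T) = 1/12

Solving yields:
  a_Q = 14/59
  a_R = 184/885
  a_S = 12/59
  a_T = 149/885

Starting state is R, so the absorption probability is a_R = 184/885.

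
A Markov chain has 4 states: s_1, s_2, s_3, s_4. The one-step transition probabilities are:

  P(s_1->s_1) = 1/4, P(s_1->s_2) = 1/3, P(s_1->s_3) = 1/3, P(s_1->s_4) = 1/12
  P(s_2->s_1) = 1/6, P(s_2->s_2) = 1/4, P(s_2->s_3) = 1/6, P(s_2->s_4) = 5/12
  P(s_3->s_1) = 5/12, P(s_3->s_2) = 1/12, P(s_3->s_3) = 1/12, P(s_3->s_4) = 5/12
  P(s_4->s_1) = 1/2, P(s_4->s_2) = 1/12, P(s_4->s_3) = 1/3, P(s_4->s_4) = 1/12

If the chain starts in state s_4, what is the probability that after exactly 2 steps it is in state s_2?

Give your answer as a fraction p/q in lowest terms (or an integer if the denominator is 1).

Answer: 2/9

Derivation:
Computing P^2 by repeated multiplication:
P^1 =
  s_1: [1/4, 1/3, 1/3, 1/12]
  s_2: [1/6, 1/4, 1/6, 5/12]
  s_3: [5/12, 1/12, 1/12, 5/12]
  s_4: [1/2, 1/12, 1/3, 1/12]
P^2 =
  s_1: [43/144, 29/144, 7/36, 11/36]
  s_2: [13/36, 1/6, 1/4, 2/9]
  s_3: [13/36, 29/144, 43/144, 5/36]
  s_4: [23/72, 2/9, 17/72, 2/9]

(P^2)[s_4 -> s_2] = 2/9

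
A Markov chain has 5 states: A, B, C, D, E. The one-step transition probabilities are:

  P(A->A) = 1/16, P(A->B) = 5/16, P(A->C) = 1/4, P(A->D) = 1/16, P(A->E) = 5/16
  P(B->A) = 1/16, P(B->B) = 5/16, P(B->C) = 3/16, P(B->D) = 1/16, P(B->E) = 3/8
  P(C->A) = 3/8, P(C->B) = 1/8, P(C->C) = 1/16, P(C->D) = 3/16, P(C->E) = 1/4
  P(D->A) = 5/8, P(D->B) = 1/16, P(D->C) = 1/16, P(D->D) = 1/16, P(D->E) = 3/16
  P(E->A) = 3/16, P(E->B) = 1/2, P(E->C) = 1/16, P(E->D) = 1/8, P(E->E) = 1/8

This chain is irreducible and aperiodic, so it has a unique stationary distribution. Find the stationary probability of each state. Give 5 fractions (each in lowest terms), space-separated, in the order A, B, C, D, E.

Answer: 1959/10187 28592/91683 12610/91683 8809/91683 24041/91683

Derivation:
The stationary distribution satisfies pi = pi * P, i.e.:
  pi_A = 1/16*pi_A + 1/16*pi_B + 3/8*pi_C + 5/8*pi_D + 3/16*pi_E
  pi_B = 5/16*pi_A + 5/16*pi_B + 1/8*pi_C + 1/16*pi_D + 1/2*pi_E
  pi_C = 1/4*pi_A + 3/16*pi_B + 1/16*pi_C + 1/16*pi_D + 1/16*pi_E
  pi_D = 1/16*pi_A + 1/16*pi_B + 3/16*pi_C + 1/16*pi_D + 1/8*pi_E
  pi_E = 5/16*pi_A + 3/8*pi_B + 1/4*pi_C + 3/16*pi_D + 1/8*pi_E
with normalization: pi_A + pi_B + pi_C + pi_D + pi_E = 1.

Using the first 4 balance equations plus normalization, the linear system A*pi = b is:
  [-15/16, 1/16, 3/8, 5/8, 3/16] . pi = 0
  [5/16, -11/16, 1/8, 1/16, 1/2] . pi = 0
  [1/4, 3/16, -15/16, 1/16, 1/16] . pi = 0
  [1/16, 1/16, 3/16, -15/16, 1/8] . pi = 0
  [1, 1, 1, 1, 1] . pi = 1

Solving yields:
  pi_A = 1959/10187
  pi_B = 28592/91683
  pi_C = 12610/91683
  pi_D = 8809/91683
  pi_E = 24041/91683

Verification (pi * P):
  1959/10187*1/16 + 28592/91683*1/16 + 12610/91683*3/8 + 8809/91683*5/8 + 24041/91683*3/16 = 1959/10187 = pi_A  (ok)
  1959/10187*5/16 + 28592/91683*5/16 + 12610/91683*1/8 + 8809/91683*1/16 + 24041/91683*1/2 = 28592/91683 = pi_B  (ok)
  1959/10187*1/4 + 28592/91683*3/16 + 12610/91683*1/16 + 8809/91683*1/16 + 24041/91683*1/16 = 12610/91683 = pi_C  (ok)
  1959/10187*1/16 + 28592/91683*1/16 + 12610/91683*3/16 + 8809/91683*1/16 + 24041/91683*1/8 = 8809/91683 = pi_D  (ok)
  1959/10187*5/16 + 28592/91683*3/8 + 12610/91683*1/4 + 8809/91683*3/16 + 24041/91683*1/8 = 24041/91683 = pi_E  (ok)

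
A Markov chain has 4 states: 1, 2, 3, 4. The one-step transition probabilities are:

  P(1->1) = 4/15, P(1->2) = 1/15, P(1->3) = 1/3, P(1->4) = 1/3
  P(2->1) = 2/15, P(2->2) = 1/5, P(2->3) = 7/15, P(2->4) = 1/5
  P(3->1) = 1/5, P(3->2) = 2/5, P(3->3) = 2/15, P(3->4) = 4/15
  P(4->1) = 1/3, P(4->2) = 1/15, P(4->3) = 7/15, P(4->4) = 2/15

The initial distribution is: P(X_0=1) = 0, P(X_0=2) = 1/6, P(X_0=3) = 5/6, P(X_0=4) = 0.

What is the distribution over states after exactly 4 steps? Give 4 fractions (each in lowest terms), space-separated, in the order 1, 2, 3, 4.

Answer: 437/1875 60499/303750 20173/60750 11932/50625

Derivation:
Propagating the distribution step by step (d_{t+1} = d_t * P):
d_0 = (1=0, 2=1/6, 3=5/6, 4=0)
  d_1[1] = 0*4/15 + 1/6*2/15 + 5/6*1/5 + 0*1/3 = 17/90
  d_1[2] = 0*1/15 + 1/6*1/5 + 5/6*2/5 + 0*1/15 = 11/30
  d_1[3] = 0*1/3 + 1/6*7/15 + 5/6*2/15 + 0*7/15 = 17/90
  d_1[4] = 0*1/3 + 1/6*1/5 + 5/6*4/15 + 0*2/15 = 23/90
d_1 = (1=17/90, 2=11/30, 3=17/90, 4=23/90)
  d_2[1] = 17/90*4/15 + 11/30*2/15 + 17/90*1/5 + 23/90*1/3 = 2/9
  d_2[2] = 17/90*1/15 + 11/30*1/5 + 17/90*2/5 + 23/90*1/15 = 241/1350
  d_2[3] = 17/90*1/3 + 11/30*7/15 + 17/90*2/15 + 23/90*7/15 = 511/1350
  d_2[4] = 17/90*1/3 + 11/30*1/5 + 17/90*4/15 + 23/90*2/15 = 149/675
d_2 = (1=2/9, 2=241/1350, 3=511/1350, 4=149/675)
  d_3[1] = 2/9*4/15 + 241/1350*2/15 + 511/1350*1/5 + 149/675*1/3 = 941/4050
  d_3[2] = 2/9*1/15 + 241/1350*1/5 + 511/1350*2/5 + 149/675*1/15 = 4387/20250
  d_3[3] = 2/9*1/3 + 241/1350*7/15 + 511/1350*2/15 + 149/675*7/15 = 1259/4050
  d_3[4] = 2/9*1/3 + 241/1350*1/5 + 511/1350*4/15 + 149/675*2/15 = 1621/6750
d_3 = (1=941/4050, 2=4387/20250, 3=1259/4050, 4=1621/6750)
  d_4[1] = 941/4050*4/15 + 4387/20250*2/15 + 1259/4050*1/5 + 1621/6750*1/3 = 437/1875
  d_4[2] = 941/4050*1/15 + 4387/20250*1/5 + 1259/4050*2/5 + 1621/6750*1/15 = 60499/303750
  d_4[3] = 941/4050*1/3 + 4387/20250*7/15 + 1259/4050*2/15 + 1621/6750*7/15 = 20173/60750
  d_4[4] = 941/4050*1/3 + 4387/20250*1/5 + 1259/4050*4/15 + 1621/6750*2/15 = 11932/50625
d_4 = (1=437/1875, 2=60499/303750, 3=20173/60750, 4=11932/50625)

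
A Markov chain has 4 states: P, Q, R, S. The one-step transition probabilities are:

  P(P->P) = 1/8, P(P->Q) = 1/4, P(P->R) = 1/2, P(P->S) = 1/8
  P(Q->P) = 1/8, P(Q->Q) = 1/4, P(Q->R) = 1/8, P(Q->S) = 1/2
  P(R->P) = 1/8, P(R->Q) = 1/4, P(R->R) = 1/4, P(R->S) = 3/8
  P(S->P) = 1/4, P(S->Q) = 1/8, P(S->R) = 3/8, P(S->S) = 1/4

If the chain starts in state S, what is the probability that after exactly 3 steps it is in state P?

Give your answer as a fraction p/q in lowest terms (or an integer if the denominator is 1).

Answer: 83/512

Derivation:
Computing P^3 by repeated multiplication:
P^1 =
  P: [1/8, 1/4, 1/2, 1/8]
  Q: [1/8, 1/4, 1/8, 1/2]
  R: [1/8, 1/4, 1/4, 3/8]
  S: [1/4, 1/8, 3/8, 1/4]
P^2 =
  P: [9/64, 15/64, 17/64, 23/64]
  Q: [3/16, 3/16, 5/16, 5/16]
  R: [11/64, 13/64, 19/64, 21/64]
  S: [5/32, 7/32, 21/64, 19/64]
P^3 =
  P: [87/512, 105/512, 77/256, 83/256]
  Q: [21/128, 27/128, 5/16, 5/16]
  R: [85/512, 107/512, 79/256, 81/256]
  S: [83/512, 109/512, 153/512, 167/512]

(P^3)[S -> P] = 83/512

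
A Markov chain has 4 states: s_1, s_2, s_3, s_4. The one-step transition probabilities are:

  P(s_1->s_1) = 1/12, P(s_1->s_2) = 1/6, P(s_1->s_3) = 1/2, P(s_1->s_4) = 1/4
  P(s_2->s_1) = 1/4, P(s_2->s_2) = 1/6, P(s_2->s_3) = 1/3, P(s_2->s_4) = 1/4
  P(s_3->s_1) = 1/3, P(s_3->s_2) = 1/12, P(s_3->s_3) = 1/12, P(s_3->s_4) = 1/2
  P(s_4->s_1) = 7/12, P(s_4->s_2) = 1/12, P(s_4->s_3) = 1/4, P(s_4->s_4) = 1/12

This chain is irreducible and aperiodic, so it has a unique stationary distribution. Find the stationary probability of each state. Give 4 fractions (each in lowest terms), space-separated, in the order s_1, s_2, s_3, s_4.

The stationary distribution satisfies pi = pi * P, i.e.:
  pi_s_1 = 1/12*pi_s_1 + 1/4*pi_s_2 + 1/3*pi_s_3 + 7/12*pi_s_4
  pi_s_2 = 1/6*pi_s_1 + 1/6*pi_s_2 + 1/12*pi_s_3 + 1/12*pi_s_4
  pi_s_3 = 1/2*pi_s_1 + 1/3*pi_s_2 + 1/12*pi_s_3 + 1/4*pi_s_4
  pi_s_4 = 1/4*pi_s_1 + 1/4*pi_s_2 + 1/2*pi_s_3 + 1/12*pi_s_4
with normalization: pi_s_1 + pi_s_2 + pi_s_3 + pi_s_4 = 1.

Using the first 3 balance equations plus normalization, the linear system A*pi = b is:
  [-11/12, 1/4, 1/3, 7/12] . pi = 0
  [1/6, -5/6, 1/12, 1/12] . pi = 0
  [1/2, 1/3, -11/12, 1/4] . pi = 0
  [1, 1, 1, 1] . pi = 1

Solving yields:
  pi_s_1 = 92/293
  pi_s_2 = 35/293
  pi_s_3 = 85/293
  pi_s_4 = 81/293

Verification (pi * P):
  92/293*1/12 + 35/293*1/4 + 85/293*1/3 + 81/293*7/12 = 92/293 = pi_s_1  (ok)
  92/293*1/6 + 35/293*1/6 + 85/293*1/12 + 81/293*1/12 = 35/293 = pi_s_2  (ok)
  92/293*1/2 + 35/293*1/3 + 85/293*1/12 + 81/293*1/4 = 85/293 = pi_s_3  (ok)
  92/293*1/4 + 35/293*1/4 + 85/293*1/2 + 81/293*1/12 = 81/293 = pi_s_4  (ok)

Answer: 92/293 35/293 85/293 81/293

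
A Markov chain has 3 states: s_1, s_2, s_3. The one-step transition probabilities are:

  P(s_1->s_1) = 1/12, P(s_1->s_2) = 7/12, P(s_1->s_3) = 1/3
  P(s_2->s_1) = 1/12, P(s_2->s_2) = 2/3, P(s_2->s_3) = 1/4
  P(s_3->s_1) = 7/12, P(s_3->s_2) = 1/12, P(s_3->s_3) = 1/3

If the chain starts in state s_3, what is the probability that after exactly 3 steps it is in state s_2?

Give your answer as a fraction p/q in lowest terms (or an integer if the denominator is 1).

Answer: 787/1728

Derivation:
Computing P^3 by repeated multiplication:
P^1 =
  s_1: [1/12, 7/12, 1/3]
  s_2: [1/12, 2/3, 1/4]
  s_3: [7/12, 1/12, 1/3]
P^2 =
  s_1: [1/4, 67/144, 41/144]
  s_2: [5/24, 37/72, 5/18]
  s_3: [1/4, 61/144, 47/144]
P^3 =
  s_1: [65/288, 829/1728, 509/1728]
  s_2: [2/9, 421/864, 251/864]
  s_3: [71/288, 787/1728, 515/1728]

(P^3)[s_3 -> s_2] = 787/1728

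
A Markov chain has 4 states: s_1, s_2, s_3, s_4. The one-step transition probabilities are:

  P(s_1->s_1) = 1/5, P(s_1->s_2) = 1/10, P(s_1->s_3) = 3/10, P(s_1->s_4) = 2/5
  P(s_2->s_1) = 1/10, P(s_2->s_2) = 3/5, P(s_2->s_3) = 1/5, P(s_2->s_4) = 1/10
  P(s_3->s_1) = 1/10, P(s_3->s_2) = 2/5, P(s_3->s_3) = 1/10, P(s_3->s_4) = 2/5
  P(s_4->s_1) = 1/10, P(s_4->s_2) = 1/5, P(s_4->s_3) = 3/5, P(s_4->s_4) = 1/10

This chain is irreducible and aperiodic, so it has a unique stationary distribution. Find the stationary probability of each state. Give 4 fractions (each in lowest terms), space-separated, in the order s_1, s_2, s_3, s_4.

The stationary distribution satisfies pi = pi * P, i.e.:
  pi_s_1 = 1/5*pi_s_1 + 1/10*pi_s_2 + 1/10*pi_s_3 + 1/10*pi_s_4
  pi_s_2 = 1/10*pi_s_1 + 3/5*pi_s_2 + 2/5*pi_s_3 + 1/5*pi_s_4
  pi_s_3 = 3/10*pi_s_1 + 1/5*pi_s_2 + 1/10*pi_s_3 + 3/5*pi_s_4
  pi_s_4 = 2/5*pi_s_1 + 1/10*pi_s_2 + 2/5*pi_s_3 + 1/10*pi_s_4
with normalization: pi_s_1 + pi_s_2 + pi_s_3 + pi_s_4 = 1.

Using the first 3 balance equations plus normalization, the linear system A*pi = b is:
  [-4/5, 1/10, 1/10, 1/10] . pi = 0
  [1/10, -2/5, 2/5, 1/5] . pi = 0
  [3/10, 1/5, -9/10, 3/5] . pi = 0
  [1, 1, 1, 1] . pi = 1

Solving yields:
  pi_s_1 = 1/9
  pi_s_2 = 17/42
  pi_s_3 = 17/63
  pi_s_4 = 3/14

Verification (pi * P):
  1/9*1/5 + 17/42*1/10 + 17/63*1/10 + 3/14*1/10 = 1/9 = pi_s_1  (ok)
  1/9*1/10 + 17/42*3/5 + 17/63*2/5 + 3/14*1/5 = 17/42 = pi_s_2  (ok)
  1/9*3/10 + 17/42*1/5 + 17/63*1/10 + 3/14*3/5 = 17/63 = pi_s_3  (ok)
  1/9*2/5 + 17/42*1/10 + 17/63*2/5 + 3/14*1/10 = 3/14 = pi_s_4  (ok)

Answer: 1/9 17/42 17/63 3/14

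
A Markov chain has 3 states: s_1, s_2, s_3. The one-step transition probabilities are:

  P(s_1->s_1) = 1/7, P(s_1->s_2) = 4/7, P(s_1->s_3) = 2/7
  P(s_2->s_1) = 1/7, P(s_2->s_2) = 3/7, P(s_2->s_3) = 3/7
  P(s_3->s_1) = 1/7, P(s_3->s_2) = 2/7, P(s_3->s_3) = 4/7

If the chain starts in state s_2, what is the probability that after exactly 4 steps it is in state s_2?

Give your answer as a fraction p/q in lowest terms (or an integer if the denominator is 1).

Computing P^4 by repeated multiplication:
P^1 =
  s_1: [1/7, 4/7, 2/7]
  s_2: [1/7, 3/7, 3/7]
  s_3: [1/7, 2/7, 4/7]
P^2 =
  s_1: [1/7, 20/49, 22/49]
  s_2: [1/7, 19/49, 23/49]
  s_3: [1/7, 18/49, 24/49]
P^3 =
  s_1: [1/7, 132/343, 162/343]
  s_2: [1/7, 131/343, 163/343]
  s_3: [1/7, 130/343, 164/343]
P^4 =
  s_1: [1/7, 916/2401, 1142/2401]
  s_2: [1/7, 915/2401, 1143/2401]
  s_3: [1/7, 914/2401, 1144/2401]

(P^4)[s_2 -> s_2] = 915/2401

Answer: 915/2401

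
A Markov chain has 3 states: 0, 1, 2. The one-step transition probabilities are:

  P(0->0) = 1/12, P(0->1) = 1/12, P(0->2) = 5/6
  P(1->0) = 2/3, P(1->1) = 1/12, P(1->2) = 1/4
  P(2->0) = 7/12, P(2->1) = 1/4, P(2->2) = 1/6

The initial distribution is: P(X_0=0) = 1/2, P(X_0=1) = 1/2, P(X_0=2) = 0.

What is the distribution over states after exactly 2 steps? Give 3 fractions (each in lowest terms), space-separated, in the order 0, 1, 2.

Propagating the distribution step by step (d_{t+1} = d_t * P):
d_0 = (0=1/2, 1=1/2, 2=0)
  d_1[0] = 1/2*1/12 + 1/2*2/3 + 0*7/12 = 3/8
  d_1[1] = 1/2*1/12 + 1/2*1/12 + 0*1/4 = 1/12
  d_1[2] = 1/2*5/6 + 1/2*1/4 + 0*1/6 = 13/24
d_1 = (0=3/8, 1=1/12, 2=13/24)
  d_2[0] = 3/8*1/12 + 1/12*2/3 + 13/24*7/12 = 29/72
  d_2[1] = 3/8*1/12 + 1/12*1/12 + 13/24*1/4 = 25/144
  d_2[2] = 3/8*5/6 + 1/12*1/4 + 13/24*1/6 = 61/144
d_2 = (0=29/72, 1=25/144, 2=61/144)

Answer: 29/72 25/144 61/144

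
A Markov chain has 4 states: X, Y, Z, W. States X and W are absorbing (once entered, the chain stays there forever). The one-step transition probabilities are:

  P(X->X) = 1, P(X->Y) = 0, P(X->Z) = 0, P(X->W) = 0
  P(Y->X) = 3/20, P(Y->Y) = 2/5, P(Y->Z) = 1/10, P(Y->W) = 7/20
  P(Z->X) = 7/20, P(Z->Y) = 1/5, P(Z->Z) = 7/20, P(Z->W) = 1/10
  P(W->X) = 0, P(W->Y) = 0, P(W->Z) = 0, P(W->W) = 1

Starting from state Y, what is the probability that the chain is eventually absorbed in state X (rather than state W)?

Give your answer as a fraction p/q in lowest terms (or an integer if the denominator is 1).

Answer: 53/148

Derivation:
Let a_i = P(absorbed in X | start in state i).
Boundary conditions: a_X = 1, a_W = 0.
For each transient state i, a_i = sum_j P(i->j) * a_j:
  a_Y = 3/20*a_X + 2/5*a_Y + 1/10*a_Z + 7/20*a_W
  a_Z = 7/20*a_X + 1/5*a_Y + 7/20*a_Z + 1/10*a_W

Substituting a_X = 1 and a_W = 0, rearrange to (I - Q) a = r where r[i] = P(i -> X):
  [3/5, -1/10] . (a_Y, a_Z) = 3/20
  [-1/5, 13/20] . (a_Y, a_Z) = 7/20

Solving yields:
  a_Y = 53/148
  a_Z = 24/37

Starting state is Y, so the absorption probability is a_Y = 53/148.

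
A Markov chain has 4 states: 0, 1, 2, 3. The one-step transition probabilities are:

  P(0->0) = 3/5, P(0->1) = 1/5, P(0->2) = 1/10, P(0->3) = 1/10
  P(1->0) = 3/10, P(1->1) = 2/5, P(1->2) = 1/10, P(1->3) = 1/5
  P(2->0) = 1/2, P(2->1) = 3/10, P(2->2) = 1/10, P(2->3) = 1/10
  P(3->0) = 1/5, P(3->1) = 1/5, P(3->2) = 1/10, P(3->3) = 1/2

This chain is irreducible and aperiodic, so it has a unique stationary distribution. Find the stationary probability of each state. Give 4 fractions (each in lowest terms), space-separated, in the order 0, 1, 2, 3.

The stationary distribution satisfies pi = pi * P, i.e.:
  pi_0 = 3/5*pi_0 + 3/10*pi_1 + 1/2*pi_2 + 1/5*pi_3
  pi_1 = 1/5*pi_0 + 2/5*pi_1 + 3/10*pi_2 + 1/5*pi_3
  pi_2 = 1/10*pi_0 + 1/10*pi_1 + 1/10*pi_2 + 1/10*pi_3
  pi_3 = 1/10*pi_0 + 1/5*pi_1 + 1/10*pi_2 + 1/2*pi_3
with normalization: pi_0 + pi_1 + pi_2 + pi_3 = 1.

Using the first 3 balance equations plus normalization, the linear system A*pi = b is:
  [-2/5, 3/10, 1/2, 1/5] . pi = 0
  [1/5, -3/5, 3/10, 1/5] . pi = 0
  [1/10, 1/10, -9/10, 1/10] . pi = 0
  [1, 1, 1, 1] . pi = 1

Solving yields:
  pi_0 = 41/96
  pi_1 = 21/80
  pi_2 = 1/10
  pi_3 = 101/480

Verification (pi * P):
  41/96*3/5 + 21/80*3/10 + 1/10*1/2 + 101/480*1/5 = 41/96 = pi_0  (ok)
  41/96*1/5 + 21/80*2/5 + 1/10*3/10 + 101/480*1/5 = 21/80 = pi_1  (ok)
  41/96*1/10 + 21/80*1/10 + 1/10*1/10 + 101/480*1/10 = 1/10 = pi_2  (ok)
  41/96*1/10 + 21/80*1/5 + 1/10*1/10 + 101/480*1/2 = 101/480 = pi_3  (ok)

Answer: 41/96 21/80 1/10 101/480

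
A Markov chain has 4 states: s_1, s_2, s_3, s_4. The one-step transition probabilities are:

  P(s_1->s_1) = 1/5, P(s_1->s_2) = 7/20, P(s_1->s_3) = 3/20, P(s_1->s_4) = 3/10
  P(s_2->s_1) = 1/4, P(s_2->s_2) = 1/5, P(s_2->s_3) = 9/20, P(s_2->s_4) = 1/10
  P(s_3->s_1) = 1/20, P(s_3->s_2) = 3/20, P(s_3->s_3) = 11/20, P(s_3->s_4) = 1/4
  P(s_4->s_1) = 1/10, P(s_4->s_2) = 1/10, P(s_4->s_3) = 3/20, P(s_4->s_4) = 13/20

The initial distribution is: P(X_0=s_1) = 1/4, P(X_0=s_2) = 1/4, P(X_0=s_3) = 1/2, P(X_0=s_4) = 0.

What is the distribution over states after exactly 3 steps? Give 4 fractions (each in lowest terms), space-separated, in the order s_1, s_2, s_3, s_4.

Answer: 3833/32000 43/256 1141/3200 5691/16000

Derivation:
Propagating the distribution step by step (d_{t+1} = d_t * P):
d_0 = (s_1=1/4, s_2=1/4, s_3=1/2, s_4=0)
  d_1[s_1] = 1/4*1/5 + 1/4*1/4 + 1/2*1/20 + 0*1/10 = 11/80
  d_1[s_2] = 1/4*7/20 + 1/4*1/5 + 1/2*3/20 + 0*1/10 = 17/80
  d_1[s_3] = 1/4*3/20 + 1/4*9/20 + 1/2*11/20 + 0*3/20 = 17/40
  d_1[s_4] = 1/4*3/10 + 1/4*1/10 + 1/2*1/4 + 0*13/20 = 9/40
d_1 = (s_1=11/80, s_2=17/80, s_3=17/40, s_4=9/40)
  d_2[s_1] = 11/80*1/5 + 17/80*1/4 + 17/40*1/20 + 9/40*1/10 = 199/1600
  d_2[s_2] = 11/80*7/20 + 17/80*1/5 + 17/40*3/20 + 9/40*1/10 = 283/1600
  d_2[s_3] = 11/80*3/20 + 17/80*9/20 + 17/40*11/20 + 9/40*3/20 = 307/800
  d_2[s_4] = 11/80*3/10 + 17/80*1/10 + 17/40*1/4 + 9/40*13/20 = 63/200
d_2 = (s_1=199/1600, s_2=283/1600, s_3=307/800, s_4=63/200)
  d_3[s_1] = 199/1600*1/5 + 283/1600*1/4 + 307/800*1/20 + 63/200*1/10 = 3833/32000
  d_3[s_2] = 199/1600*7/20 + 283/1600*1/5 + 307/800*3/20 + 63/200*1/10 = 43/256
  d_3[s_3] = 199/1600*3/20 + 283/1600*9/20 + 307/800*11/20 + 63/200*3/20 = 1141/3200
  d_3[s_4] = 199/1600*3/10 + 283/1600*1/10 + 307/800*1/4 + 63/200*13/20 = 5691/16000
d_3 = (s_1=3833/32000, s_2=43/256, s_3=1141/3200, s_4=5691/16000)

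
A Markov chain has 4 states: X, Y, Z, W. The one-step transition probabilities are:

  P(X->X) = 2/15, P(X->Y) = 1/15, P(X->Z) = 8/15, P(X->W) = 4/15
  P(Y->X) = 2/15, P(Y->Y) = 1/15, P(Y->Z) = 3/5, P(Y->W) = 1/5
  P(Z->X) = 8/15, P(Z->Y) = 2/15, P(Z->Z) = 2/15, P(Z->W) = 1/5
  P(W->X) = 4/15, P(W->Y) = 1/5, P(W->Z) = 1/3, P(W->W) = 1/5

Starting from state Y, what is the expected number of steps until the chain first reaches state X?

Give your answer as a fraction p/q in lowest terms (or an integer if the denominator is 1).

Let h_i = expected steps to first reach X from state i.
Boundary: h_X = 0.
First-step equations for the other states:
  h_Y = 1 + 2/15*h_X + 1/15*h_Y + 3/5*h_Z + 1/5*h_W
  h_Z = 1 + 8/15*h_X + 2/15*h_Y + 2/15*h_Z + 1/5*h_W
  h_W = 1 + 4/15*h_X + 1/5*h_Y + 1/3*h_Z + 1/5*h_W

Substituting h_X = 0 and rearranging gives the linear system (I - Q) h = 1:
  [14/15, -3/5, -1/5] . (h_Y, h_Z, h_W) = 1
  [-2/15, 13/15, -1/5] . (h_Y, h_Z, h_W) = 1
  [-1/5, -1/3, 4/5] . (h_Y, h_Z, h_W) = 1

Solving yields:
  h_Y = 55/17
  h_Z = 40/17
  h_W = 155/51

Starting state is Y, so the expected hitting time is h_Y = 55/17.

Answer: 55/17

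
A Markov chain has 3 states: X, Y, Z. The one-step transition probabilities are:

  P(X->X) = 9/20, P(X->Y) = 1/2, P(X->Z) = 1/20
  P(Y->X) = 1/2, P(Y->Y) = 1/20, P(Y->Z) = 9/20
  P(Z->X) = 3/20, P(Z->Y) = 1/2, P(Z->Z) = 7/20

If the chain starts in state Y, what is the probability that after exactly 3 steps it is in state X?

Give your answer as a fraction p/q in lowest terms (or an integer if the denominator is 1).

Computing P^3 by repeated multiplication:
P^1 =
  X: [9/20, 1/2, 1/20]
  Y: [1/2, 1/20, 9/20]
  Z: [3/20, 1/2, 7/20]
P^2 =
  X: [23/50, 11/40, 53/200]
  Y: [127/400, 191/400, 41/200]
  Z: [37/100, 11/40, 71/200]
P^3 =
  X: [1537/4000, 301/800, 479/2000]
  Y: [3299/8000, 2281/8000, 121/400]
  Z: [1429/4000, 301/800, 533/2000]

(P^3)[Y -> X] = 3299/8000

Answer: 3299/8000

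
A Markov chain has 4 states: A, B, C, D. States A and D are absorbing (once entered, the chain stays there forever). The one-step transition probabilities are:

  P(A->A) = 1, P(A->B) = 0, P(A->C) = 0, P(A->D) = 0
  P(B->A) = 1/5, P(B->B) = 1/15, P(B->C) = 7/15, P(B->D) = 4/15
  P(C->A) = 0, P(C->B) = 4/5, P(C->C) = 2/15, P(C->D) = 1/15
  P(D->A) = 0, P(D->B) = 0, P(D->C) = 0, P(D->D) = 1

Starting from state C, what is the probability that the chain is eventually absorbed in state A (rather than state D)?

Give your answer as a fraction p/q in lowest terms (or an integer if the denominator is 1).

Answer: 18/49

Derivation:
Let a_i = P(absorbed in A | start in state i).
Boundary conditions: a_A = 1, a_D = 0.
For each transient state i, a_i = sum_j P(i->j) * a_j:
  a_B = 1/5*a_A + 1/15*a_B + 7/15*a_C + 4/15*a_D
  a_C = 0*a_A + 4/5*a_B + 2/15*a_C + 1/15*a_D

Substituting a_A = 1 and a_D = 0, rearrange to (I - Q) a = r where r[i] = P(i -> A):
  [14/15, -7/15] . (a_B, a_C) = 1/5
  [-4/5, 13/15] . (a_B, a_C) = 0

Solving yields:
  a_B = 39/98
  a_C = 18/49

Starting state is C, so the absorption probability is a_C = 18/49.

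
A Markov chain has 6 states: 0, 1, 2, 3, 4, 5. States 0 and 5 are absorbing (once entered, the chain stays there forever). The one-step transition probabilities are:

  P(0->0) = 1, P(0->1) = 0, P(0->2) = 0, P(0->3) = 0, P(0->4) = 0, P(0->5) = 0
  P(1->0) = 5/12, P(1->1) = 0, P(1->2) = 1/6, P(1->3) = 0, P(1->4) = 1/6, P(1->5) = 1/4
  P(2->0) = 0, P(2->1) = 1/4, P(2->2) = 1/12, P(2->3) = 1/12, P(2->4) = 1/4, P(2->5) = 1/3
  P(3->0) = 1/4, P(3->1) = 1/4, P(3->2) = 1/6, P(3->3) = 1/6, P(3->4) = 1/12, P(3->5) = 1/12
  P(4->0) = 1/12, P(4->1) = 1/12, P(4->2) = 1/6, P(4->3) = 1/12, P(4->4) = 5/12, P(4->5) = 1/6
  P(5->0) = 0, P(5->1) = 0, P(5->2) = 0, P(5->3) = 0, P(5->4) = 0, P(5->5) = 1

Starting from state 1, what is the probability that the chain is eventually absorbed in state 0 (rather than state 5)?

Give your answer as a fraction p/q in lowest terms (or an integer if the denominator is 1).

Answer: 3801/7162

Derivation:
Let a_i = P(absorbed in 0 | start in state i).
Boundary conditions: a_0 = 1, a_5 = 0.
For each transient state i, a_i = sum_j P(i->j) * a_j:
  a_1 = 5/12*a_0 + 0*a_1 + 1/6*a_2 + 0*a_3 + 1/6*a_4 + 1/4*a_5
  a_2 = 0*a_0 + 1/4*a_1 + 1/12*a_2 + 1/12*a_3 + 1/4*a_4 + 1/3*a_5
  a_3 = 1/4*a_0 + 1/4*a_1 + 1/6*a_2 + 1/6*a_3 + 1/12*a_4 + 1/12*a_5
  a_4 = 1/12*a_0 + 1/12*a_1 + 1/6*a_2 + 1/12*a_3 + 5/12*a_4 + 1/6*a_5

Substituting a_0 = 1 and a_5 = 0, rearrange to (I - Q) a = r where r[i] = P(i -> 0):
  [1, -1/6, 0, -1/6] . (a_1, a_2, a_3, a_4) = 5/12
  [-1/4, 11/12, -1/12, -1/4] . (a_1, a_2, a_3, a_4) = 0
  [-1/4, -1/6, 5/6, -1/12] . (a_1, a_2, a_3, a_4) = 1/4
  [-1/12, -1/6, -1/12, 7/12] . (a_1, a_2, a_3, a_4) = 1/12

Solving yields:
  a_1 = 3801/7162
  a_2 = 1075/3581
  a_3 = 1997/3581
  a_4 = 2751/7162

Starting state is 1, so the absorption probability is a_1 = 3801/7162.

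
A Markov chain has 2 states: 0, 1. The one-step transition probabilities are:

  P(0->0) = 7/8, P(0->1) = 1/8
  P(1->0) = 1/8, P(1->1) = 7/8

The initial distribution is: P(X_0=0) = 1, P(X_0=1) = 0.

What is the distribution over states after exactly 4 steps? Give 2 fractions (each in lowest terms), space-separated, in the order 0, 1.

Answer: 337/512 175/512

Derivation:
Propagating the distribution step by step (d_{t+1} = d_t * P):
d_0 = (0=1, 1=0)
  d_1[0] = 1*7/8 + 0*1/8 = 7/8
  d_1[1] = 1*1/8 + 0*7/8 = 1/8
d_1 = (0=7/8, 1=1/8)
  d_2[0] = 7/8*7/8 + 1/8*1/8 = 25/32
  d_2[1] = 7/8*1/8 + 1/8*7/8 = 7/32
d_2 = (0=25/32, 1=7/32)
  d_3[0] = 25/32*7/8 + 7/32*1/8 = 91/128
  d_3[1] = 25/32*1/8 + 7/32*7/8 = 37/128
d_3 = (0=91/128, 1=37/128)
  d_4[0] = 91/128*7/8 + 37/128*1/8 = 337/512
  d_4[1] = 91/128*1/8 + 37/128*7/8 = 175/512
d_4 = (0=337/512, 1=175/512)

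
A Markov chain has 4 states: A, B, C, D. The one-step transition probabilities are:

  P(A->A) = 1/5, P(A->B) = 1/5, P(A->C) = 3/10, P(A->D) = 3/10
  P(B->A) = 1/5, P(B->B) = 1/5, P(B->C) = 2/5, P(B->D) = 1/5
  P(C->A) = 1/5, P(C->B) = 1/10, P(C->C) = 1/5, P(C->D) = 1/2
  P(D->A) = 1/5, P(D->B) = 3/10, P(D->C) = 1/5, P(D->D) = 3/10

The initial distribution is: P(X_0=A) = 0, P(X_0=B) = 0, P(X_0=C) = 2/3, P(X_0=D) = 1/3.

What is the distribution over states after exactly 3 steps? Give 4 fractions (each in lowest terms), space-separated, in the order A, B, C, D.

Propagating the distribution step by step (d_{t+1} = d_t * P):
d_0 = (A=0, B=0, C=2/3, D=1/3)
  d_1[A] = 0*1/5 + 0*1/5 + 2/3*1/5 + 1/3*1/5 = 1/5
  d_1[B] = 0*1/5 + 0*1/5 + 2/3*1/10 + 1/3*3/10 = 1/6
  d_1[C] = 0*3/10 + 0*2/5 + 2/3*1/5 + 1/3*1/5 = 1/5
  d_1[D] = 0*3/10 + 0*1/5 + 2/3*1/2 + 1/3*3/10 = 13/30
d_1 = (A=1/5, B=1/6, C=1/5, D=13/30)
  d_2[A] = 1/5*1/5 + 1/6*1/5 + 1/5*1/5 + 13/30*1/5 = 1/5
  d_2[B] = 1/5*1/5 + 1/6*1/5 + 1/5*1/10 + 13/30*3/10 = 67/300
  d_2[C] = 1/5*3/10 + 1/6*2/5 + 1/5*1/5 + 13/30*1/5 = 19/75
  d_2[D] = 1/5*3/10 + 1/6*1/5 + 1/5*1/2 + 13/30*3/10 = 97/300
d_2 = (A=1/5, B=67/300, C=19/75, D=97/300)
  d_3[A] = 1/5*1/5 + 67/300*1/5 + 19/75*1/5 + 97/300*1/5 = 1/5
  d_3[B] = 1/5*1/5 + 67/300*1/5 + 19/75*1/10 + 97/300*3/10 = 207/1000
  d_3[C] = 1/5*3/10 + 67/300*2/5 + 19/75*1/5 + 97/300*1/5 = 397/1500
  d_3[D] = 1/5*3/10 + 67/300*1/5 + 19/75*1/2 + 97/300*3/10 = 197/600
d_3 = (A=1/5, B=207/1000, C=397/1500, D=197/600)

Answer: 1/5 207/1000 397/1500 197/600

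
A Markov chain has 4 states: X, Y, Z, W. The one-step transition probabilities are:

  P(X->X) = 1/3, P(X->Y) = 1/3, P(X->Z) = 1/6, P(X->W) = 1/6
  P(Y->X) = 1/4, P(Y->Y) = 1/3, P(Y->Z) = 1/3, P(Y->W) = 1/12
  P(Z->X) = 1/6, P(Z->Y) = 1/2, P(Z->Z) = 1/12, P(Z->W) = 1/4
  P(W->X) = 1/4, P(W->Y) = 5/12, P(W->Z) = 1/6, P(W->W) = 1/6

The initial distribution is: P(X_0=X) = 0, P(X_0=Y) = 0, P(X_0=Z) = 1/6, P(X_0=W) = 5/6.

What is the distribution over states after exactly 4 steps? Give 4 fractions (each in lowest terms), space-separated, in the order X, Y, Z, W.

Propagating the distribution step by step (d_{t+1} = d_t * P):
d_0 = (X=0, Y=0, Z=1/6, W=5/6)
  d_1[X] = 0*1/3 + 0*1/4 + 1/6*1/6 + 5/6*1/4 = 17/72
  d_1[Y] = 0*1/3 + 0*1/3 + 1/6*1/2 + 5/6*5/12 = 31/72
  d_1[Z] = 0*1/6 + 0*1/3 + 1/6*1/12 + 5/6*1/6 = 11/72
  d_1[W] = 0*1/6 + 0*1/12 + 1/6*1/4 + 5/6*1/6 = 13/72
d_1 = (X=17/72, Y=31/72, Z=11/72, W=13/72)
  d_2[X] = 17/72*1/3 + 31/72*1/4 + 11/72*1/6 + 13/72*1/4 = 37/144
  d_2[Y] = 17/72*1/3 + 31/72*1/3 + 11/72*1/2 + 13/72*5/12 = 323/864
  d_2[Z] = 17/72*1/6 + 31/72*1/3 + 11/72*1/12 + 13/72*1/6 = 65/288
  d_2[W] = 17/72*1/6 + 31/72*1/12 + 11/72*1/4 + 13/72*1/6 = 31/216
d_2 = (X=37/144, Y=323/864, Z=65/288, W=31/216)
  d_3[X] = 37/144*1/3 + 323/864*1/4 + 65/288*1/6 + 31/216*1/4 = 97/384
  d_3[Y] = 37/144*1/3 + 323/864*1/3 + 65/288*1/2 + 31/216*5/12 = 1985/5184
  d_3[Z] = 37/144*1/6 + 323/864*1/3 + 65/288*1/12 + 31/216*1/6 = 2179/10368
  d_3[W] = 37/144*1/6 + 323/864*1/12 + 65/288*1/4 + 31/216*1/6 = 25/162
d_3 = (X=97/384, Y=1985/5184, Z=2179/10368, W=25/162)
  d_4[X] = 97/384*1/3 + 1985/5184*1/4 + 2179/10368*1/6 + 25/162*1/4 = 3943/15552
  d_4[Y] = 97/384*1/3 + 1985/5184*1/3 + 2179/10368*1/2 + 25/162*5/12 = 2635/6912
  d_4[Z] = 97/384*1/6 + 1985/5184*1/3 + 2179/10368*1/12 + 25/162*1/6 = 26497/124416
  d_4[W] = 97/384*1/6 + 1985/5184*1/12 + 2179/10368*1/4 + 25/162*1/6 = 2105/13824
d_4 = (X=3943/15552, Y=2635/6912, Z=26497/124416, W=2105/13824)

Answer: 3943/15552 2635/6912 26497/124416 2105/13824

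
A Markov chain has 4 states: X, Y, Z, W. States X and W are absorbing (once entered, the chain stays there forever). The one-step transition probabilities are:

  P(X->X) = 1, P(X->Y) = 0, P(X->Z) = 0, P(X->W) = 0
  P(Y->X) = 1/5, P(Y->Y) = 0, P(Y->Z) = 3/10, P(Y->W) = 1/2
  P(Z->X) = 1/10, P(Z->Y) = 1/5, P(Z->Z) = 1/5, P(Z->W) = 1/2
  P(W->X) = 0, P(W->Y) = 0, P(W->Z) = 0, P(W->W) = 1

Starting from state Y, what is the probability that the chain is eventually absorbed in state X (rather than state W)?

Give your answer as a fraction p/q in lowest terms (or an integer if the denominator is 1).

Let a_i = P(absorbed in X | start in state i).
Boundary conditions: a_X = 1, a_W = 0.
For each transient state i, a_i = sum_j P(i->j) * a_j:
  a_Y = 1/5*a_X + 0*a_Y + 3/10*a_Z + 1/2*a_W
  a_Z = 1/10*a_X + 1/5*a_Y + 1/5*a_Z + 1/2*a_W

Substituting a_X = 1 and a_W = 0, rearrange to (I - Q) a = r where r[i] = P(i -> X):
  [1, -3/10] . (a_Y, a_Z) = 1/5
  [-1/5, 4/5] . (a_Y, a_Z) = 1/10

Solving yields:
  a_Y = 19/74
  a_Z = 7/37

Starting state is Y, so the absorption probability is a_Y = 19/74.

Answer: 19/74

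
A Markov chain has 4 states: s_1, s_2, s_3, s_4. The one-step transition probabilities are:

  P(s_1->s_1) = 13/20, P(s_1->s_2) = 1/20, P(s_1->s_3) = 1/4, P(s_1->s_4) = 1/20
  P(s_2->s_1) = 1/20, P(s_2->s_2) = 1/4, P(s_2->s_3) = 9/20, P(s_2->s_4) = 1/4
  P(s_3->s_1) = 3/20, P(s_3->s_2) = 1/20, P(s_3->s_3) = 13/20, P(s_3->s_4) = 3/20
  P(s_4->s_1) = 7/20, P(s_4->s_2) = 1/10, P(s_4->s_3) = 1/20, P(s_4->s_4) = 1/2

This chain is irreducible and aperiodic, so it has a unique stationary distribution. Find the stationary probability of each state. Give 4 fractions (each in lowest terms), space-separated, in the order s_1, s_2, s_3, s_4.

The stationary distribution satisfies pi = pi * P, i.e.:
  pi_s_1 = 13/20*pi_s_1 + 1/20*pi_s_2 + 3/20*pi_s_3 + 7/20*pi_s_4
  pi_s_2 = 1/20*pi_s_1 + 1/4*pi_s_2 + 1/20*pi_s_3 + 1/10*pi_s_4
  pi_s_3 = 1/4*pi_s_1 + 9/20*pi_s_2 + 13/20*pi_s_3 + 1/20*pi_s_4
  pi_s_4 = 1/20*pi_s_1 + 1/4*pi_s_2 + 3/20*pi_s_3 + 1/2*pi_s_4
with normalization: pi_s_1 + pi_s_2 + pi_s_3 + pi_s_4 = 1.

Using the first 3 balance equations plus normalization, the linear system A*pi = b is:
  [-7/20, 1/20, 3/20, 7/20] . pi = 0
  [1/20, -3/4, 1/20, 1/10] . pi = 0
  [1/4, 9/20, -7/20, 1/20] . pi = 0
  [1, 1, 1, 1] . pi = 1

Solving yields:
  pi_s_1 = 131/364
  pi_s_2 = 27/364
  pi_s_3 = 69/182
  pi_s_4 = 17/91

Verification (pi * P):
  131/364*13/20 + 27/364*1/20 + 69/182*3/20 + 17/91*7/20 = 131/364 = pi_s_1  (ok)
  131/364*1/20 + 27/364*1/4 + 69/182*1/20 + 17/91*1/10 = 27/364 = pi_s_2  (ok)
  131/364*1/4 + 27/364*9/20 + 69/182*13/20 + 17/91*1/20 = 69/182 = pi_s_3  (ok)
  131/364*1/20 + 27/364*1/4 + 69/182*3/20 + 17/91*1/2 = 17/91 = pi_s_4  (ok)

Answer: 131/364 27/364 69/182 17/91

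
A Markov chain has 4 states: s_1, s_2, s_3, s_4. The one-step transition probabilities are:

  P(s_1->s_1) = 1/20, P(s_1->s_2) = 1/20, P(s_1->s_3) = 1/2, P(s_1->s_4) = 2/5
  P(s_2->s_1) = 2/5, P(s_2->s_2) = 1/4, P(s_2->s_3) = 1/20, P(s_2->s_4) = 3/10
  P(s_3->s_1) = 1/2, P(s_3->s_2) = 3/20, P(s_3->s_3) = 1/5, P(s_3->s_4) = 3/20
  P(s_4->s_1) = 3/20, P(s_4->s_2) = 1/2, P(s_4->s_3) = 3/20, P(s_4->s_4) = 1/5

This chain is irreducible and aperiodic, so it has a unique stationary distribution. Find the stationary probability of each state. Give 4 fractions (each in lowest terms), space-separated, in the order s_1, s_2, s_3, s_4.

The stationary distribution satisfies pi = pi * P, i.e.:
  pi_s_1 = 1/20*pi_s_1 + 2/5*pi_s_2 + 1/2*pi_s_3 + 3/20*pi_s_4
  pi_s_2 = 1/20*pi_s_1 + 1/4*pi_s_2 + 3/20*pi_s_3 + 1/2*pi_s_4
  pi_s_3 = 1/2*pi_s_1 + 1/20*pi_s_2 + 1/5*pi_s_3 + 3/20*pi_s_4
  pi_s_4 = 2/5*pi_s_1 + 3/10*pi_s_2 + 3/20*pi_s_3 + 1/5*pi_s_4
with normalization: pi_s_1 + pi_s_2 + pi_s_3 + pi_s_4 = 1.

Using the first 3 balance equations plus normalization, the linear system A*pi = b is:
  [-19/20, 2/5, 1/2, 3/20] . pi = 0
  [1/20, -3/4, 3/20, 1/2] . pi = 0
  [1/2, 1/20, -4/5, 3/20] . pi = 0
  [1, 1, 1, 1] . pi = 1

Solving yields:
  pi_s_1 = 871/3297
  pi_s_2 = 793/3297
  pi_s_3 = 758/3297
  pi_s_4 = 125/471

Verification (pi * P):
  871/3297*1/20 + 793/3297*2/5 + 758/3297*1/2 + 125/471*3/20 = 871/3297 = pi_s_1  (ok)
  871/3297*1/20 + 793/3297*1/4 + 758/3297*3/20 + 125/471*1/2 = 793/3297 = pi_s_2  (ok)
  871/3297*1/2 + 793/3297*1/20 + 758/3297*1/5 + 125/471*3/20 = 758/3297 = pi_s_3  (ok)
  871/3297*2/5 + 793/3297*3/10 + 758/3297*3/20 + 125/471*1/5 = 125/471 = pi_s_4  (ok)

Answer: 871/3297 793/3297 758/3297 125/471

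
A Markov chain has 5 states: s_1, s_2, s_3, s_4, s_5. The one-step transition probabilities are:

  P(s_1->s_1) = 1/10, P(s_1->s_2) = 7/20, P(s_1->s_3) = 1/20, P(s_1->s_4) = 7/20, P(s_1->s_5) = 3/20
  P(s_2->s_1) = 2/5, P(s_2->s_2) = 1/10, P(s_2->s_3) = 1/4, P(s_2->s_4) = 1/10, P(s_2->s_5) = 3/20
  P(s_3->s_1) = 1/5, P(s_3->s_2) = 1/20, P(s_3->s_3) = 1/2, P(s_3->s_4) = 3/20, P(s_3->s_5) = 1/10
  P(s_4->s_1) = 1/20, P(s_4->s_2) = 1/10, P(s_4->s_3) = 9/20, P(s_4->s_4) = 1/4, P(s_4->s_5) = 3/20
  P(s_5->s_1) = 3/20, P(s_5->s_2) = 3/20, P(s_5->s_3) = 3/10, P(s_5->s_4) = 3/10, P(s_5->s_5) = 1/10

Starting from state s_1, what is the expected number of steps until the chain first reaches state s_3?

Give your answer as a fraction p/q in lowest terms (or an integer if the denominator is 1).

Answer: 245/57

Derivation:
Let h_i = expected steps to first reach s_3 from state i.
Boundary: h_s_3 = 0.
First-step equations for the other states:
  h_s_1 = 1 + 1/10*h_s_1 + 7/20*h_s_2 + 1/20*h_s_3 + 7/20*h_s_4 + 3/20*h_s_5
  h_s_2 = 1 + 2/5*h_s_1 + 1/10*h_s_2 + 1/4*h_s_3 + 1/10*h_s_4 + 3/20*h_s_5
  h_s_4 = 1 + 1/20*h_s_1 + 1/10*h_s_2 + 9/20*h_s_3 + 1/4*h_s_4 + 3/20*h_s_5
  h_s_5 = 1 + 3/20*h_s_1 + 3/20*h_s_2 + 3/10*h_s_3 + 3/10*h_s_4 + 1/10*h_s_5

Substituting h_s_3 = 0 and rearranging gives the linear system (I - Q) h = 1:
  [9/10, -7/20, -7/20, -3/20] . (h_s_1, h_s_2, h_s_4, h_s_5) = 1
  [-2/5, 9/10, -1/10, -3/20] . (h_s_1, h_s_2, h_s_4, h_s_5) = 1
  [-1/20, -1/10, 3/4, -3/20] . (h_s_1, h_s_2, h_s_4, h_s_5) = 1
  [-3/20, -3/20, -3/10, 9/10] . (h_s_1, h_s_2, h_s_4, h_s_5) = 1

Solving yields:
  h_s_1 = 245/57
  h_s_2 = 371/95
  h_s_4 = 161/57
  h_s_5 = 2924/855

Starting state is s_1, so the expected hitting time is h_s_1 = 245/57.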